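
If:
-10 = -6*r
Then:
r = 5/3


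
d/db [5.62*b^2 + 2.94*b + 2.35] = 11.24*b + 2.94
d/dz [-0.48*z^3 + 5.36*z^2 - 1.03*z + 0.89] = -1.44*z^2 + 10.72*z - 1.03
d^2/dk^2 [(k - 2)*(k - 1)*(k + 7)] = 6*k + 8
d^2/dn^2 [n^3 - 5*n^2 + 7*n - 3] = 6*n - 10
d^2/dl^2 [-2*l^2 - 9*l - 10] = -4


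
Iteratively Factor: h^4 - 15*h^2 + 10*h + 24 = (h - 2)*(h^3 + 2*h^2 - 11*h - 12) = (h - 2)*(h + 4)*(h^2 - 2*h - 3) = (h - 2)*(h + 1)*(h + 4)*(h - 3)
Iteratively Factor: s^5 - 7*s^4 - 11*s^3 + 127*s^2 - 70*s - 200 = (s - 5)*(s^4 - 2*s^3 - 21*s^2 + 22*s + 40) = (s - 5)*(s - 2)*(s^3 - 21*s - 20) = (s - 5)*(s - 2)*(s + 4)*(s^2 - 4*s - 5) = (s - 5)*(s - 2)*(s + 1)*(s + 4)*(s - 5)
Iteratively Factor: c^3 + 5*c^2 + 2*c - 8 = (c - 1)*(c^2 + 6*c + 8) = (c - 1)*(c + 2)*(c + 4)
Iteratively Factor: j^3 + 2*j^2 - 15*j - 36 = (j + 3)*(j^2 - j - 12) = (j + 3)^2*(j - 4)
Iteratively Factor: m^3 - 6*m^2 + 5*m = (m - 5)*(m^2 - m) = m*(m - 5)*(m - 1)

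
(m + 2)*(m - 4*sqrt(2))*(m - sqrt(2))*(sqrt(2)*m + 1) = sqrt(2)*m^4 - 9*m^3 + 2*sqrt(2)*m^3 - 18*m^2 + 3*sqrt(2)*m^2 + 8*m + 6*sqrt(2)*m + 16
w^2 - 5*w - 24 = (w - 8)*(w + 3)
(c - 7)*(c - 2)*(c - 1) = c^3 - 10*c^2 + 23*c - 14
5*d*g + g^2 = g*(5*d + g)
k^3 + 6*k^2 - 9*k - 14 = (k - 2)*(k + 1)*(k + 7)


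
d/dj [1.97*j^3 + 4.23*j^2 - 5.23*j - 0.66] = 5.91*j^2 + 8.46*j - 5.23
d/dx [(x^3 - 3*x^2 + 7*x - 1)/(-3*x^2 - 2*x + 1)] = (-3*x^4 - 4*x^3 + 30*x^2 - 12*x + 5)/(9*x^4 + 12*x^3 - 2*x^2 - 4*x + 1)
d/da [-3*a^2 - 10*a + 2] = -6*a - 10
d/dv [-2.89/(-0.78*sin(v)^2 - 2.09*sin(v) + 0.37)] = -(4.5084*sin(v) + 6.0401)*cos(v)/(0.78*sin(v)^2 + 2.09*sin(v) - 0.37)^2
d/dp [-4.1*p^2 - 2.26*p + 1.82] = -8.2*p - 2.26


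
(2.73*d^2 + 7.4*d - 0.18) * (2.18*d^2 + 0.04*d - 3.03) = 5.9514*d^4 + 16.2412*d^3 - 8.3683*d^2 - 22.4292*d + 0.5454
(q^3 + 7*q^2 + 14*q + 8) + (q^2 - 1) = q^3 + 8*q^2 + 14*q + 7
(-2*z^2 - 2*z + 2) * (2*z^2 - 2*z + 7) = -4*z^4 - 6*z^2 - 18*z + 14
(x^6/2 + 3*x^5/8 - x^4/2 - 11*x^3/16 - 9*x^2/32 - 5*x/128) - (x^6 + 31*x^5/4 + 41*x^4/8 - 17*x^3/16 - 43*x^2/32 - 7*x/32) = -x^6/2 - 59*x^5/8 - 45*x^4/8 + 3*x^3/8 + 17*x^2/16 + 23*x/128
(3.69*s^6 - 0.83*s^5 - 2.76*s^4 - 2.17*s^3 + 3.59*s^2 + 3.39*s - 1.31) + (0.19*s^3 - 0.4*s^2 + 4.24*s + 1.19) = 3.69*s^6 - 0.83*s^5 - 2.76*s^4 - 1.98*s^3 + 3.19*s^2 + 7.63*s - 0.12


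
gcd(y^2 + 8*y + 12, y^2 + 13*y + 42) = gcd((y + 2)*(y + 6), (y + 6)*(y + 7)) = y + 6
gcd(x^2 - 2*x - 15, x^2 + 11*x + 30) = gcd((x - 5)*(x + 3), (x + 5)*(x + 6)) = 1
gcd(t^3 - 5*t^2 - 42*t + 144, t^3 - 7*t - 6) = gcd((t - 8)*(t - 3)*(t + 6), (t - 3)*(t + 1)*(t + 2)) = t - 3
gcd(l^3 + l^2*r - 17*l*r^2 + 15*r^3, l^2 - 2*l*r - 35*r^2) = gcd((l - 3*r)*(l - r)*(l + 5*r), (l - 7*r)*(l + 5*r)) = l + 5*r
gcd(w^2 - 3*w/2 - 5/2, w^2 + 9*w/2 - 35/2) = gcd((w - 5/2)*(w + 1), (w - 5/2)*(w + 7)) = w - 5/2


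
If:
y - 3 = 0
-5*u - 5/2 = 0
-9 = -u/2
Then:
No Solution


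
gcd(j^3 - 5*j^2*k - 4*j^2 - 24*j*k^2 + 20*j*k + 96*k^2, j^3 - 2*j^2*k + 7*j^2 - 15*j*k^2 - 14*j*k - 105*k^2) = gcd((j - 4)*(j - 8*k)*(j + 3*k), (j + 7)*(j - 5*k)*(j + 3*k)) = j + 3*k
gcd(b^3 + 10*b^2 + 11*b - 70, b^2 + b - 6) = b - 2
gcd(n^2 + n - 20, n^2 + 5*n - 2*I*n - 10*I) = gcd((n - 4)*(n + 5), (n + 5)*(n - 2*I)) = n + 5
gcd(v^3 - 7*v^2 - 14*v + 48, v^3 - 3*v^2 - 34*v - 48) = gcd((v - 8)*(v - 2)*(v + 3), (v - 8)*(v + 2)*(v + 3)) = v^2 - 5*v - 24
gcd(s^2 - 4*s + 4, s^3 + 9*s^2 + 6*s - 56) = s - 2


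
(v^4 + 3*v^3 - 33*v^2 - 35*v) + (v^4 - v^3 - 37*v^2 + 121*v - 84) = 2*v^4 + 2*v^3 - 70*v^2 + 86*v - 84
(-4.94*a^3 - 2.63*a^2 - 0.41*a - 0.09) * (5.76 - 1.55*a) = 7.657*a^4 - 24.3779*a^3 - 14.5133*a^2 - 2.2221*a - 0.5184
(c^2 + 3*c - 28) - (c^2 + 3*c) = -28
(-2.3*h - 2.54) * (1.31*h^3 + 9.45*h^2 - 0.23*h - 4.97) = -3.013*h^4 - 25.0624*h^3 - 23.474*h^2 + 12.0152*h + 12.6238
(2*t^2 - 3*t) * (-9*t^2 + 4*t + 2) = -18*t^4 + 35*t^3 - 8*t^2 - 6*t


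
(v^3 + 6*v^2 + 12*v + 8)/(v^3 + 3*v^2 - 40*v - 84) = (v^2 + 4*v + 4)/(v^2 + v - 42)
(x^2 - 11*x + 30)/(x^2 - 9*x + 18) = (x - 5)/(x - 3)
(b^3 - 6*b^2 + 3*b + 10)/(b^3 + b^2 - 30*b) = (b^2 - b - 2)/(b*(b + 6))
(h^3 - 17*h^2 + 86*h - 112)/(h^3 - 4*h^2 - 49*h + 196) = (h^2 - 10*h + 16)/(h^2 + 3*h - 28)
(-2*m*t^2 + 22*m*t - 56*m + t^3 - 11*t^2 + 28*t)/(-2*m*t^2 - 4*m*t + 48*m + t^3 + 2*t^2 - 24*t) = (t - 7)/(t + 6)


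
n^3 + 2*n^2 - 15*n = n*(n - 3)*(n + 5)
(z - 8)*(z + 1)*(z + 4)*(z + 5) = z^4 + 2*z^3 - 51*z^2 - 212*z - 160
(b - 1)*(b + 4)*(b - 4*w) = b^3 - 4*b^2*w + 3*b^2 - 12*b*w - 4*b + 16*w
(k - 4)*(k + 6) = k^2 + 2*k - 24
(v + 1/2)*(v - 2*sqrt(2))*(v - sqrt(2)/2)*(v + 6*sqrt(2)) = v^4 + v^3/2 + 7*sqrt(2)*v^3/2 - 28*v^2 + 7*sqrt(2)*v^2/4 - 14*v + 12*sqrt(2)*v + 6*sqrt(2)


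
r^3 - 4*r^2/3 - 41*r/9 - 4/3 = (r - 3)*(r + 1/3)*(r + 4/3)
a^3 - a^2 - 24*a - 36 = (a - 6)*(a + 2)*(a + 3)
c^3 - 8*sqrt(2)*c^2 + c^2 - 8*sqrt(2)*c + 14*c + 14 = (c + 1)*(c - 7*sqrt(2))*(c - sqrt(2))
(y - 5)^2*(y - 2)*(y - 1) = y^4 - 13*y^3 + 57*y^2 - 95*y + 50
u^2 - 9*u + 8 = (u - 8)*(u - 1)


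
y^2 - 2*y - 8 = (y - 4)*(y + 2)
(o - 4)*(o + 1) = o^2 - 3*o - 4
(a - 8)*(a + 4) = a^2 - 4*a - 32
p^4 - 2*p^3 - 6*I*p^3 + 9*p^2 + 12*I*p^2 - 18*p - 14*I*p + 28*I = (p - 2)*(p - 7*I)*(p - I)*(p + 2*I)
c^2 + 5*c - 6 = (c - 1)*(c + 6)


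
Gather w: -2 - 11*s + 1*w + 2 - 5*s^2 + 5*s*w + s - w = -5*s^2 + 5*s*w - 10*s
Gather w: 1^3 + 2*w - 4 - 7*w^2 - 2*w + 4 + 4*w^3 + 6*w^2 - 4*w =4*w^3 - w^2 - 4*w + 1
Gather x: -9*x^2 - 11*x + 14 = -9*x^2 - 11*x + 14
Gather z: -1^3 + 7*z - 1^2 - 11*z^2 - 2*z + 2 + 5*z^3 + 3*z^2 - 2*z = 5*z^3 - 8*z^2 + 3*z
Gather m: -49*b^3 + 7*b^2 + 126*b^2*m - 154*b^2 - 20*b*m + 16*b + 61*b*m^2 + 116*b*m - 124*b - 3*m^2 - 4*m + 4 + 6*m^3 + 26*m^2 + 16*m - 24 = -49*b^3 - 147*b^2 - 108*b + 6*m^3 + m^2*(61*b + 23) + m*(126*b^2 + 96*b + 12) - 20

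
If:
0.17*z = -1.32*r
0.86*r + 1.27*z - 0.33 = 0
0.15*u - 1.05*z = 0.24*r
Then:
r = -0.04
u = 1.93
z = 0.28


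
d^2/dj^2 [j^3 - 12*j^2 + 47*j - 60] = 6*j - 24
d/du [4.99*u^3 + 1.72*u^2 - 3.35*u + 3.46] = 14.97*u^2 + 3.44*u - 3.35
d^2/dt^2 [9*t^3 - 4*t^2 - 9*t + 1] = 54*t - 8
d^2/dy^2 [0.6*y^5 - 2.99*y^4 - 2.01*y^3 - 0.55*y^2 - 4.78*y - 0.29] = 12.0*y^3 - 35.88*y^2 - 12.06*y - 1.1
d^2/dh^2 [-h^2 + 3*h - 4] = -2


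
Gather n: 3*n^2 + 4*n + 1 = 3*n^2 + 4*n + 1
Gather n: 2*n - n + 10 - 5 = n + 5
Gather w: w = w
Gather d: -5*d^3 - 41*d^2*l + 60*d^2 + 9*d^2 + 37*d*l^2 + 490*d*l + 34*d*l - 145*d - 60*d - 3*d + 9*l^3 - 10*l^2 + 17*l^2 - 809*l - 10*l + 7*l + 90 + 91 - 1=-5*d^3 + d^2*(69 - 41*l) + d*(37*l^2 + 524*l - 208) + 9*l^3 + 7*l^2 - 812*l + 180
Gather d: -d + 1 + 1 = 2 - d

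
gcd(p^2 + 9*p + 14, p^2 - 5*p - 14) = p + 2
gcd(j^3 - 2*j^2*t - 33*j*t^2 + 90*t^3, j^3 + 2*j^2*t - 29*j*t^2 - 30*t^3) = -j^2 - j*t + 30*t^2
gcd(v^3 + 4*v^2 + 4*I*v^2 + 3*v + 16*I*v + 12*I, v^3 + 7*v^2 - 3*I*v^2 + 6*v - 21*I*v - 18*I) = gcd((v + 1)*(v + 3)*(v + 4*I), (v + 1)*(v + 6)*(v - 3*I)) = v + 1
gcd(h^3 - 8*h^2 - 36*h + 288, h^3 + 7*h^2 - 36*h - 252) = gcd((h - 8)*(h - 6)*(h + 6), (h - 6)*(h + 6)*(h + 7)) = h^2 - 36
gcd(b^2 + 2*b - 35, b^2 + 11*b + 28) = b + 7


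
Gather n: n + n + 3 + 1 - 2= 2*n + 2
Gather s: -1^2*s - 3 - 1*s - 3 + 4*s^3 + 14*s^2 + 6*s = 4*s^3 + 14*s^2 + 4*s - 6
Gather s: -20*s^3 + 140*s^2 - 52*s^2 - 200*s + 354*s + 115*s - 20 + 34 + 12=-20*s^3 + 88*s^2 + 269*s + 26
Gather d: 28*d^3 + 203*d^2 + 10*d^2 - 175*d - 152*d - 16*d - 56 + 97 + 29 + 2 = 28*d^3 + 213*d^2 - 343*d + 72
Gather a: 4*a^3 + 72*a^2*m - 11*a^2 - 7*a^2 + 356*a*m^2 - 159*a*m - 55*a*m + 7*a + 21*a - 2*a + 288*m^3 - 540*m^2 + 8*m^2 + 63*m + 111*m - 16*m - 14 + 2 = 4*a^3 + a^2*(72*m - 18) + a*(356*m^2 - 214*m + 26) + 288*m^3 - 532*m^2 + 158*m - 12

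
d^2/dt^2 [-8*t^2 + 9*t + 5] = -16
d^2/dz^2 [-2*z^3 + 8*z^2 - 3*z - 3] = 16 - 12*z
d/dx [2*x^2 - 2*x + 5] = 4*x - 2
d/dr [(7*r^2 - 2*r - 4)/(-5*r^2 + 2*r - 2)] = 4*(r^2 - 17*r + 3)/(25*r^4 - 20*r^3 + 24*r^2 - 8*r + 4)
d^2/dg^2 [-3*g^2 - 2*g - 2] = -6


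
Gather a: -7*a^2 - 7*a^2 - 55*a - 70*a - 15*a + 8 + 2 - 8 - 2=-14*a^2 - 140*a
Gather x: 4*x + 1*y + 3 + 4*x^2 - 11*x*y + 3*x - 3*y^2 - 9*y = 4*x^2 + x*(7 - 11*y) - 3*y^2 - 8*y + 3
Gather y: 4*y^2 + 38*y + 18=4*y^2 + 38*y + 18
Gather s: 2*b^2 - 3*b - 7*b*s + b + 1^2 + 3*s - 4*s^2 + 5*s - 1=2*b^2 - 2*b - 4*s^2 + s*(8 - 7*b)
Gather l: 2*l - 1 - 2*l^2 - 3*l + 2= -2*l^2 - l + 1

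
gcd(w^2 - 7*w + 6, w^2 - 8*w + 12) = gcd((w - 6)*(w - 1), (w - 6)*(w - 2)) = w - 6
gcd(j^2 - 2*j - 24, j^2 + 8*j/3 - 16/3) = j + 4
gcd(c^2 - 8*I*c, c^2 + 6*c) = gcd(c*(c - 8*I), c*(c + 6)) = c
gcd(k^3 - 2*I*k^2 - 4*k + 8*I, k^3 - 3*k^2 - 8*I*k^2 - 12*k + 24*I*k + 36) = k - 2*I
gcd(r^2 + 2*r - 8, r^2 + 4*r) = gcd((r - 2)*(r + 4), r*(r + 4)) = r + 4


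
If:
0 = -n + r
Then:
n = r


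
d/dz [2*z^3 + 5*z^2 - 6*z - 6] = 6*z^2 + 10*z - 6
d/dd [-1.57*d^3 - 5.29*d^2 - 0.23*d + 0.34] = -4.71*d^2 - 10.58*d - 0.23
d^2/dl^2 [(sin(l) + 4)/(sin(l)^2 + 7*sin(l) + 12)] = (3*sin(l) + cos(l)^2 + 1)/(sin(l) + 3)^3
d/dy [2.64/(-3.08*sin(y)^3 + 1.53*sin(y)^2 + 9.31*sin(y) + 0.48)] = (24.3936*sin(y)^2 - 8.0784*sin(y) - 24.5784)*cos(y)/(-3.08*sin(y)^3 + 1.53*sin(y)^2 + 9.31*sin(y) + 0.48)^2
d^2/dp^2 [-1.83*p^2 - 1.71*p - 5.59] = -3.66000000000000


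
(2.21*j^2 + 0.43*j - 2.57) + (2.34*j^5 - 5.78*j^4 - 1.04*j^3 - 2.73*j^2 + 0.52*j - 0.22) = 2.34*j^5 - 5.78*j^4 - 1.04*j^3 - 0.52*j^2 + 0.95*j - 2.79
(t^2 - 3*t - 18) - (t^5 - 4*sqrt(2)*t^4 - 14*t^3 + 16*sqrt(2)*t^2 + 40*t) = -t^5 + 4*sqrt(2)*t^4 + 14*t^3 - 16*sqrt(2)*t^2 + t^2 - 43*t - 18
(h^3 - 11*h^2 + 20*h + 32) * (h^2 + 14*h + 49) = h^5 + 3*h^4 - 85*h^3 - 227*h^2 + 1428*h + 1568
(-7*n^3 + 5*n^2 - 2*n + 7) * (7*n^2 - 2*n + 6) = -49*n^5 + 49*n^4 - 66*n^3 + 83*n^2 - 26*n + 42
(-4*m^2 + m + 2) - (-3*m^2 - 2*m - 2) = -m^2 + 3*m + 4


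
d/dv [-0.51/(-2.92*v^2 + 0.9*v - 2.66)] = (0.459 - 2.9784*v)/(2.92*v^2 - 0.9*v + 2.66)^2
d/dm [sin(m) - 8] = cos(m)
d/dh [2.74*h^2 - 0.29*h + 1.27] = 5.48*h - 0.29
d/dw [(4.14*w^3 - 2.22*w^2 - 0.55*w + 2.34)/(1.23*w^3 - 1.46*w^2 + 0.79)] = (-1.77635683940025e-15*w^5 - 3.3138*w^4 + 1.353*w^3 + 0.374200000000002*w^2 + 3.3252*w - 0.4345)/(1.5129*w^6 - 3.5916*w^5 + 2.1316*w^4 + 1.9434*w^3 - 2.3068*w^2 + 0.6241)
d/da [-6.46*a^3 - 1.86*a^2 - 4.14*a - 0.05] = -19.38*a^2 - 3.72*a - 4.14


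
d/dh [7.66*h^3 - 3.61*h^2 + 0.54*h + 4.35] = 22.98*h^2 - 7.22*h + 0.54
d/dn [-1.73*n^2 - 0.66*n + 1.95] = -3.46*n - 0.66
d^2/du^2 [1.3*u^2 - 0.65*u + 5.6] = 2.60000000000000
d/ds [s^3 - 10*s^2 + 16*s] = 3*s^2 - 20*s + 16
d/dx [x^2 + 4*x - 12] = 2*x + 4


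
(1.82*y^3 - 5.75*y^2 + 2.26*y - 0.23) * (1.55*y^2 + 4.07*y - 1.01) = 2.821*y^5 - 1.5051*y^4 - 21.7377*y^3 + 14.6492*y^2 - 3.2187*y + 0.2323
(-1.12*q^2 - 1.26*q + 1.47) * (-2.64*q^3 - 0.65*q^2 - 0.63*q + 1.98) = 2.9568*q^5 + 4.0544*q^4 - 2.3562*q^3 - 2.3793*q^2 - 3.4209*q + 2.9106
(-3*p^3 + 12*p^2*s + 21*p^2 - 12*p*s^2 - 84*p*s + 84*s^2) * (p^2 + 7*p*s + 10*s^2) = -3*p^5 - 9*p^4*s + 21*p^4 + 42*p^3*s^2 + 63*p^3*s + 36*p^2*s^3 - 294*p^2*s^2 - 120*p*s^4 - 252*p*s^3 + 840*s^4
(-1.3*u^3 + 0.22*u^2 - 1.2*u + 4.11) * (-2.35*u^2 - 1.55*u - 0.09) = 3.055*u^5 + 1.498*u^4 + 2.596*u^3 - 7.8183*u^2 - 6.2625*u - 0.3699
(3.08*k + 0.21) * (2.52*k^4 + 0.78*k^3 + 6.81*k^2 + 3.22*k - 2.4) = 7.7616*k^5 + 2.9316*k^4 + 21.1386*k^3 + 11.3477*k^2 - 6.7158*k - 0.504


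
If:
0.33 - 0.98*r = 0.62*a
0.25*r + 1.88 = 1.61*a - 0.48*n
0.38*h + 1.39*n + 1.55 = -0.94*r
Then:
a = 0.532258064516129 - 1.58064516129032*r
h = 18.8247028862479*r + 3.71743244199208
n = -5.82258064516129*r - 2.13138440860215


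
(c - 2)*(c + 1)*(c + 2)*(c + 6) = c^4 + 7*c^3 + 2*c^2 - 28*c - 24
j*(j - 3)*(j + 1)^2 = j^4 - j^3 - 5*j^2 - 3*j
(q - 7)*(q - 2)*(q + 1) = q^3 - 8*q^2 + 5*q + 14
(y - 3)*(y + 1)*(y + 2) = y^3 - 7*y - 6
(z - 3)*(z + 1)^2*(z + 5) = z^4 + 4*z^3 - 10*z^2 - 28*z - 15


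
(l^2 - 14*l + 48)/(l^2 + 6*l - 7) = (l^2 - 14*l + 48)/(l^2 + 6*l - 7)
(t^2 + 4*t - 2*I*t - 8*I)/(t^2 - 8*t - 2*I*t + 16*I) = (t + 4)/(t - 8)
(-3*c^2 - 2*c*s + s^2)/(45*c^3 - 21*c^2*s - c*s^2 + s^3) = (c + s)/(-15*c^2 + 2*c*s + s^2)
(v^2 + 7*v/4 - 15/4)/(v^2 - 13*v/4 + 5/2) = (v + 3)/(v - 2)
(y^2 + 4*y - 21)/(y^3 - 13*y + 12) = (y + 7)/(y^2 + 3*y - 4)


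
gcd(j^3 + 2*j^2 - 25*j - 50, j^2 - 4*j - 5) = j - 5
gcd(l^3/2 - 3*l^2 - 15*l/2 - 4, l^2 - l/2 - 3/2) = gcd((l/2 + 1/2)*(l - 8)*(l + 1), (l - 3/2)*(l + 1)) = l + 1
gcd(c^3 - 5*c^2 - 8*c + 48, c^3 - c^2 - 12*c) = c^2 - c - 12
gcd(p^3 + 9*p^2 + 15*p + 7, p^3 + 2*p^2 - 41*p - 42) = p^2 + 8*p + 7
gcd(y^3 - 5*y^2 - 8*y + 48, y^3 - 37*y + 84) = y - 4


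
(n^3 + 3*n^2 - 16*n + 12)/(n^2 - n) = n + 4 - 12/n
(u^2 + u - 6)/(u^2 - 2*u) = (u + 3)/u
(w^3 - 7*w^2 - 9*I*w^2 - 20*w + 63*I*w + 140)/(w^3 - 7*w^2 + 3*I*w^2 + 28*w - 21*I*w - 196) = (w - 5*I)/(w + 7*I)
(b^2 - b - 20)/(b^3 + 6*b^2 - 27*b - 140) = 1/(b + 7)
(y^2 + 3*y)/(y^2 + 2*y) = (y + 3)/(y + 2)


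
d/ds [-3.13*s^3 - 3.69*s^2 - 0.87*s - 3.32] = -9.39*s^2 - 7.38*s - 0.87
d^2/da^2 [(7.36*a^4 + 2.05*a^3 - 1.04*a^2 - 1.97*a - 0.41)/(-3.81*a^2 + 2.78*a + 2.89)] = (-213.676992*a^6 + 467.733888*a^5 + 144.9552*a^4 - 943.714144*a^3 - 732.06051*a^2 + 1.36218000000001*a + 1.083846)/(55.306341*a^6 - 121.064274*a^5 - 37.518975*a^4 + 162.17686*a^3 + 28.459275*a^2 - 69.656514*a - 24.137569)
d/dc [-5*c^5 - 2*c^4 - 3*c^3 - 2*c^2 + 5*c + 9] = -25*c^4 - 8*c^3 - 9*c^2 - 4*c + 5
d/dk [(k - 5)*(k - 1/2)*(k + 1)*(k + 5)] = 4*k^3 + 3*k^2/2 - 51*k - 25/2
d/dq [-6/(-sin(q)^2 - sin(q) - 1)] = -6*(2*sin(q) + 1)*cos(q)/(sin(q)^2 + sin(q) + 1)^2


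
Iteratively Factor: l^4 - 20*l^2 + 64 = (l + 2)*(l^3 - 2*l^2 - 16*l + 32) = (l - 2)*(l + 2)*(l^2 - 16) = (l - 4)*(l - 2)*(l + 2)*(l + 4)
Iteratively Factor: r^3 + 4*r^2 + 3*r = (r + 1)*(r^2 + 3*r) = r*(r + 1)*(r + 3)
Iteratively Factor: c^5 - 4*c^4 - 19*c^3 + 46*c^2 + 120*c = (c + 2)*(c^4 - 6*c^3 - 7*c^2 + 60*c) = c*(c + 2)*(c^3 - 6*c^2 - 7*c + 60) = c*(c - 5)*(c + 2)*(c^2 - c - 12) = c*(c - 5)*(c - 4)*(c + 2)*(c + 3)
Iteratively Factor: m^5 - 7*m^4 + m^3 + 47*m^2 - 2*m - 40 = (m + 2)*(m^4 - 9*m^3 + 19*m^2 + 9*m - 20) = (m - 4)*(m + 2)*(m^3 - 5*m^2 - m + 5) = (m - 5)*(m - 4)*(m + 2)*(m^2 - 1) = (m - 5)*(m - 4)*(m + 1)*(m + 2)*(m - 1)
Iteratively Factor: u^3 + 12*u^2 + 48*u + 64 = (u + 4)*(u^2 + 8*u + 16) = (u + 4)^2*(u + 4)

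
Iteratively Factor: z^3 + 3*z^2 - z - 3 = (z + 1)*(z^2 + 2*z - 3) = (z + 1)*(z + 3)*(z - 1)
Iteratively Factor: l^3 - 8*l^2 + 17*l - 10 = (l - 1)*(l^2 - 7*l + 10) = (l - 2)*(l - 1)*(l - 5)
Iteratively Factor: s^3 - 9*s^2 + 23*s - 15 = (s - 1)*(s^2 - 8*s + 15) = (s - 5)*(s - 1)*(s - 3)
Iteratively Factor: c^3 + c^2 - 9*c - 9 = (c + 3)*(c^2 - 2*c - 3) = (c - 3)*(c + 3)*(c + 1)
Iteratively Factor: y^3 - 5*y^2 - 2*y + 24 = (y - 3)*(y^2 - 2*y - 8) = (y - 3)*(y + 2)*(y - 4)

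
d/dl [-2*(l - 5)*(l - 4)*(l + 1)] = -6*l^2 + 32*l - 22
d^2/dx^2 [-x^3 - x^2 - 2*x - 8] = -6*x - 2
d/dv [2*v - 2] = 2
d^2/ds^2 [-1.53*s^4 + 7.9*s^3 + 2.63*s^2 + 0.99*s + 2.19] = -18.36*s^2 + 47.4*s + 5.26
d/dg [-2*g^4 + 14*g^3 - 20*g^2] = 2*g*(-4*g^2 + 21*g - 20)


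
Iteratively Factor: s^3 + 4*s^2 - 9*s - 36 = (s + 3)*(s^2 + s - 12) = (s + 3)*(s + 4)*(s - 3)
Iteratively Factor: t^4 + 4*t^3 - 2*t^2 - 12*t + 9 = (t - 1)*(t^3 + 5*t^2 + 3*t - 9) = (t - 1)^2*(t^2 + 6*t + 9) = (t - 1)^2*(t + 3)*(t + 3)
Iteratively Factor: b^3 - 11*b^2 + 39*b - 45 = (b - 5)*(b^2 - 6*b + 9) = (b - 5)*(b - 3)*(b - 3)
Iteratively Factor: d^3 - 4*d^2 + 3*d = (d - 1)*(d^2 - 3*d) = (d - 3)*(d - 1)*(d)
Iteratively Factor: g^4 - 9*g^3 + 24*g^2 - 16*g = (g)*(g^3 - 9*g^2 + 24*g - 16) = g*(g - 1)*(g^2 - 8*g + 16) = g*(g - 4)*(g - 1)*(g - 4)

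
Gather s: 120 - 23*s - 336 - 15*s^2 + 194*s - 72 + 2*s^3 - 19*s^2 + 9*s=2*s^3 - 34*s^2 + 180*s - 288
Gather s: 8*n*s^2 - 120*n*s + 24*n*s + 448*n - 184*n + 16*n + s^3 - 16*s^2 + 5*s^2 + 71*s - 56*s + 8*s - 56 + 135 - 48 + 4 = 280*n + s^3 + s^2*(8*n - 11) + s*(23 - 96*n) + 35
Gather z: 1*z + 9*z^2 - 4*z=9*z^2 - 3*z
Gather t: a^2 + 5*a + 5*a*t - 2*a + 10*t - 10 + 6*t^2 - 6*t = a^2 + 3*a + 6*t^2 + t*(5*a + 4) - 10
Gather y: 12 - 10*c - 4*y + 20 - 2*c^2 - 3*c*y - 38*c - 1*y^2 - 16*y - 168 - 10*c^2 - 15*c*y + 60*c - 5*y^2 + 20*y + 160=-12*c^2 - 18*c*y + 12*c - 6*y^2 + 24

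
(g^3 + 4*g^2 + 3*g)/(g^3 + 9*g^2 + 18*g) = (g + 1)/(g + 6)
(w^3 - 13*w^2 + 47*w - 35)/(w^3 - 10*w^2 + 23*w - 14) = (w - 5)/(w - 2)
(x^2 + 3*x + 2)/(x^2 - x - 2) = (x + 2)/(x - 2)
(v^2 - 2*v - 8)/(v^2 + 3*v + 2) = (v - 4)/(v + 1)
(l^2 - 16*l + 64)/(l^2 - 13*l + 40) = (l - 8)/(l - 5)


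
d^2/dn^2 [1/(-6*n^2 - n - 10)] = 2*(36*n^2 + 6*n - (12*n + 1)^2 + 60)/(6*n^2 + n + 10)^3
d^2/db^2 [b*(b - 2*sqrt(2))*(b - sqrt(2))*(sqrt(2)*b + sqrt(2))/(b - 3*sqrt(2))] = 2*(3*sqrt(2)*b^4 - 54*b^3 + sqrt(2)*b^3 - 18*b^2 + 162*sqrt(2)*b^2 - 324*b + 54*sqrt(2)*b - 84 + 72*sqrt(2))/(b^3 - 9*sqrt(2)*b^2 + 54*b - 54*sqrt(2))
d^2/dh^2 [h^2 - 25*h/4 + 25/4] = 2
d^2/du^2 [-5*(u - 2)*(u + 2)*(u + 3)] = -30*u - 30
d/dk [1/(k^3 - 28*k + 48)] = (28 - 3*k^2)/(k^3 - 28*k + 48)^2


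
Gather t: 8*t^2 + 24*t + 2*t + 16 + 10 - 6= 8*t^2 + 26*t + 20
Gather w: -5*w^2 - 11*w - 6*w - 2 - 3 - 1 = -5*w^2 - 17*w - 6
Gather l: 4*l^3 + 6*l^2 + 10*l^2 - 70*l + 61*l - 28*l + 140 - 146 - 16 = 4*l^3 + 16*l^2 - 37*l - 22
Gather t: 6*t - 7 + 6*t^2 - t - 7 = 6*t^2 + 5*t - 14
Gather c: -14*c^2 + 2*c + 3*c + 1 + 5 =-14*c^2 + 5*c + 6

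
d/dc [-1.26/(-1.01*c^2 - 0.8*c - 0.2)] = (-2.5452*c - 1.008)/(1.01*c^2 + 0.8*c + 0.2)^2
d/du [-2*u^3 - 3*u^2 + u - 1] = -6*u^2 - 6*u + 1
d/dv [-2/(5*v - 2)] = 10/(5*v - 2)^2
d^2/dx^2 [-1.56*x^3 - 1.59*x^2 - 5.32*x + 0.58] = -9.36*x - 3.18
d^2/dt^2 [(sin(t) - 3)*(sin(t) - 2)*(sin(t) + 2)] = -9*sin(t)^3 + 12*sin(t)^2 + 10*sin(t) - 6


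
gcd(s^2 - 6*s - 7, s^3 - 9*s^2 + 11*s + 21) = s^2 - 6*s - 7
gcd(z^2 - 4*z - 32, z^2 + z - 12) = z + 4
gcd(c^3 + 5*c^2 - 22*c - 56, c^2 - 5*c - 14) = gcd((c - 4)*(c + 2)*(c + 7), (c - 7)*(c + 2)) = c + 2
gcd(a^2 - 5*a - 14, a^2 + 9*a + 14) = a + 2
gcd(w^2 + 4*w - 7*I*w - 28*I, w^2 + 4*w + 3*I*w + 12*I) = w + 4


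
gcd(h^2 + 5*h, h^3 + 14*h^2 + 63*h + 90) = h + 5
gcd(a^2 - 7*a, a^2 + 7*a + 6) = 1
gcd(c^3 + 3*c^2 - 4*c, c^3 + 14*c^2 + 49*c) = c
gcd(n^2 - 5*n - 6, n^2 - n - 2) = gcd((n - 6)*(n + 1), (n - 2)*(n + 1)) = n + 1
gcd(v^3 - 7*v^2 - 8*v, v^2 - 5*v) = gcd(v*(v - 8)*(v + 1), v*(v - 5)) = v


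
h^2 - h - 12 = (h - 4)*(h + 3)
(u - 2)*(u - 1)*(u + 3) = u^3 - 7*u + 6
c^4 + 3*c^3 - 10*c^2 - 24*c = c*(c - 3)*(c + 2)*(c + 4)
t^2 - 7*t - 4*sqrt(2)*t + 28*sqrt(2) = (t - 7)*(t - 4*sqrt(2))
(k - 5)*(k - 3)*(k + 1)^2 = k^4 - 6*k^3 + 22*k + 15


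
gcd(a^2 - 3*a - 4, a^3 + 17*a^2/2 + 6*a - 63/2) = 1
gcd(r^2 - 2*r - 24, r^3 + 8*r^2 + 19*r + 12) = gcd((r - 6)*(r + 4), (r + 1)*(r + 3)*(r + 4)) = r + 4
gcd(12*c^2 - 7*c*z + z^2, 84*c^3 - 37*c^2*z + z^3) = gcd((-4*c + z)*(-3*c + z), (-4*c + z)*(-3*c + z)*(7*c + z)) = 12*c^2 - 7*c*z + z^2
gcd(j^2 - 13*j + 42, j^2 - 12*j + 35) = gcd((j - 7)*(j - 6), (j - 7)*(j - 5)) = j - 7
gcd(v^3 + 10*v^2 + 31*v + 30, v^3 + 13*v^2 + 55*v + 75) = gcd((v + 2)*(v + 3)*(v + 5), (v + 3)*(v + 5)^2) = v^2 + 8*v + 15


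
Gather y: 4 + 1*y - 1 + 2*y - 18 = 3*y - 15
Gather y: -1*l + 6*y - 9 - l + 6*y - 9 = -2*l + 12*y - 18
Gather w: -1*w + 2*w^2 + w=2*w^2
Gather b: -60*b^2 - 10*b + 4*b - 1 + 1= -60*b^2 - 6*b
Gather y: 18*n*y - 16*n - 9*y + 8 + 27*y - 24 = -16*n + y*(18*n + 18) - 16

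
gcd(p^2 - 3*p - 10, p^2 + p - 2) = p + 2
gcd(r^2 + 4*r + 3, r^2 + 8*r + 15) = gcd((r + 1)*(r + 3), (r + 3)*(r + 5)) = r + 3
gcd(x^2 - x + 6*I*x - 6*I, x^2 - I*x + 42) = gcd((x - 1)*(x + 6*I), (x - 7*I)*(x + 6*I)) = x + 6*I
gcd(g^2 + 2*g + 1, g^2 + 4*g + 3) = g + 1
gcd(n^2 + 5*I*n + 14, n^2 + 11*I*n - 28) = n + 7*I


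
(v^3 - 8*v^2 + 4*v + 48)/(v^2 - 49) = (v^3 - 8*v^2 + 4*v + 48)/(v^2 - 49)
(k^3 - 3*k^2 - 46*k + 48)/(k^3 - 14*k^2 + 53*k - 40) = (k + 6)/(k - 5)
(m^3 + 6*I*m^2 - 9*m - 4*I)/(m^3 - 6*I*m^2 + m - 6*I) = (m^2 + 5*I*m - 4)/(m^2 - 7*I*m - 6)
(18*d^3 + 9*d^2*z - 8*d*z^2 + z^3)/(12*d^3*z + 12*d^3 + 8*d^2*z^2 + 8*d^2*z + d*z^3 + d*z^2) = (18*d^3 + 9*d^2*z - 8*d*z^2 + z^3)/(d*(12*d^2*z + 12*d^2 + 8*d*z^2 + 8*d*z + z^3 + z^2))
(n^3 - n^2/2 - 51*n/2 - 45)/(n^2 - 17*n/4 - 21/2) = 2*(2*n^2 + 11*n + 15)/(4*n + 7)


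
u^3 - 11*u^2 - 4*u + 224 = (u - 8)*(u - 7)*(u + 4)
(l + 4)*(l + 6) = l^2 + 10*l + 24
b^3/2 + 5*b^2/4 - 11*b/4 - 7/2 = (b/2 + 1/2)*(b - 2)*(b + 7/2)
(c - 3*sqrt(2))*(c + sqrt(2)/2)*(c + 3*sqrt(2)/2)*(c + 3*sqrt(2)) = c^4 + 2*sqrt(2)*c^3 - 33*c^2/2 - 36*sqrt(2)*c - 27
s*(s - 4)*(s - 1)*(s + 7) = s^4 + 2*s^3 - 31*s^2 + 28*s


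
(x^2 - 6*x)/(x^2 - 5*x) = (x - 6)/(x - 5)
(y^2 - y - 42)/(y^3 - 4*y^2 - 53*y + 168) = (y^2 - y - 42)/(y^3 - 4*y^2 - 53*y + 168)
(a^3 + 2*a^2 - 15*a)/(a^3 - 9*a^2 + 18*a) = (a + 5)/(a - 6)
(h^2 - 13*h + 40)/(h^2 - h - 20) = (h - 8)/(h + 4)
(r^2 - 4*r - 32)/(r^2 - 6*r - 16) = (r + 4)/(r + 2)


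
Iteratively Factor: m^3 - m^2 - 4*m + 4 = (m + 2)*(m^2 - 3*m + 2) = (m - 2)*(m + 2)*(m - 1)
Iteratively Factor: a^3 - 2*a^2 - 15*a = (a - 5)*(a^2 + 3*a) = a*(a - 5)*(a + 3)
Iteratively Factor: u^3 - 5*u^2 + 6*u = (u - 3)*(u^2 - 2*u) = (u - 3)*(u - 2)*(u)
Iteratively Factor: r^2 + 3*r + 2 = (r + 2)*(r + 1)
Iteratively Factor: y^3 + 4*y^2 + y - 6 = (y + 3)*(y^2 + y - 2) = (y + 2)*(y + 3)*(y - 1)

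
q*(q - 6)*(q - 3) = q^3 - 9*q^2 + 18*q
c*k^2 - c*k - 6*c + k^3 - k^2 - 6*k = (c + k)*(k - 3)*(k + 2)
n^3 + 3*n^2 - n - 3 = (n - 1)*(n + 1)*(n + 3)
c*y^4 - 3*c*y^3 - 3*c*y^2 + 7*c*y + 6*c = (y - 3)*(y - 2)*(y + 1)*(c*y + c)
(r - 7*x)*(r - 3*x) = r^2 - 10*r*x + 21*x^2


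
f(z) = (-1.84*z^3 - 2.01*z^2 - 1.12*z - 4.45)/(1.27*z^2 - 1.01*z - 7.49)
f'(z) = (1.01 - 2.54*z)*(-1.84*z^3 - 2.01*z^2 - 1.12*z - 4.45)/(1.27*z^2 - 1.01*z - 7.49)^2 + (-5.52*z^2 - 4.02*z - 1.12)/(1.27*z^2 - 1.01*z - 7.49) = (-2.3368*z^4 + 3.7168*z^3 + 44.7973*z^2 + 41.4128*z + 3.8943)/(1.6129*z^4 - 2.5654*z^3 - 18.0045*z^2 + 15.1298*z + 56.1001)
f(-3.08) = 4.39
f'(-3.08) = -0.30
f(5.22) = -14.96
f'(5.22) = 0.49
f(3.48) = -25.19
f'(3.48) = 26.35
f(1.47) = 2.61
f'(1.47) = 4.19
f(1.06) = 1.41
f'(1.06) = 1.96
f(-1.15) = 0.65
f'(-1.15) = 0.27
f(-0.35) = 0.61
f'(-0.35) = -0.11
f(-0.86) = 0.67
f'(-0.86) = -0.07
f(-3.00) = 4.38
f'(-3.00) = -0.14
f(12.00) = -21.36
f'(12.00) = -1.32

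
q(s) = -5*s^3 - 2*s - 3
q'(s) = -15*s^2 - 2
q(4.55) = -483.08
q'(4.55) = -312.54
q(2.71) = -107.93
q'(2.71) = -112.16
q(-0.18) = -2.61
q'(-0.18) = -2.49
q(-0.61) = -0.65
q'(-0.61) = -7.58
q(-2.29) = 61.62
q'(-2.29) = -80.66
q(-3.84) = 287.80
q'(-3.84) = -223.18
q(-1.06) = 5.08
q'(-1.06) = -18.85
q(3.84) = -293.80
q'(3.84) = -223.18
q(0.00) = -3.00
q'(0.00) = -2.00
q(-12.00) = 8661.00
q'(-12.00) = -2162.00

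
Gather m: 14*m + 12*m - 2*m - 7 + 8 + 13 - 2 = 24*m + 12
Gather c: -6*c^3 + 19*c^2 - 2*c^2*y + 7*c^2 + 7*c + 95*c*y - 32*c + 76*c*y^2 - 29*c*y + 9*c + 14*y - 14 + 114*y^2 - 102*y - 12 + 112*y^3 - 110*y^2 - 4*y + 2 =-6*c^3 + c^2*(26 - 2*y) + c*(76*y^2 + 66*y - 16) + 112*y^3 + 4*y^2 - 92*y - 24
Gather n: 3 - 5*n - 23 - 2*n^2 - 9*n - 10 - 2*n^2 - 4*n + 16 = -4*n^2 - 18*n - 14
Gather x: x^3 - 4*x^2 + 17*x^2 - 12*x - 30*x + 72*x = x^3 + 13*x^2 + 30*x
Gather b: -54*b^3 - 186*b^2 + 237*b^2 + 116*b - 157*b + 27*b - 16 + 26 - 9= -54*b^3 + 51*b^2 - 14*b + 1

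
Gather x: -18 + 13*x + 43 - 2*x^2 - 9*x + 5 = -2*x^2 + 4*x + 30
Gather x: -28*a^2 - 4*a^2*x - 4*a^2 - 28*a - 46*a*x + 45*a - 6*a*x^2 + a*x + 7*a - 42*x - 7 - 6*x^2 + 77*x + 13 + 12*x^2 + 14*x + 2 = -32*a^2 + 24*a + x^2*(6 - 6*a) + x*(-4*a^2 - 45*a + 49) + 8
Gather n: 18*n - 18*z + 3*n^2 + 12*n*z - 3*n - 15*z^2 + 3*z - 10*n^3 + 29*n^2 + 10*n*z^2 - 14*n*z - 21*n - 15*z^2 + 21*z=-10*n^3 + 32*n^2 + n*(10*z^2 - 2*z - 6) - 30*z^2 + 6*z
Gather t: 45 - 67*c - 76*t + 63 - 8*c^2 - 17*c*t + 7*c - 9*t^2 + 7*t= -8*c^2 - 60*c - 9*t^2 + t*(-17*c - 69) + 108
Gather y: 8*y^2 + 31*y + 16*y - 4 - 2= 8*y^2 + 47*y - 6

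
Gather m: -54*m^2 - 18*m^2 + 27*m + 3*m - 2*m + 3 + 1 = -72*m^2 + 28*m + 4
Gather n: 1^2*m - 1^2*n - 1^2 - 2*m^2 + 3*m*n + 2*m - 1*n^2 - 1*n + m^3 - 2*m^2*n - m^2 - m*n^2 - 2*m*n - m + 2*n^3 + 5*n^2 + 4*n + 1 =m^3 - 3*m^2 + 2*m + 2*n^3 + n^2*(4 - m) + n*(-2*m^2 + m + 2)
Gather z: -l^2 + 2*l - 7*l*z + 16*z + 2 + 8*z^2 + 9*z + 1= -l^2 + 2*l + 8*z^2 + z*(25 - 7*l) + 3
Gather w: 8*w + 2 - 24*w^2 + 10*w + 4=-24*w^2 + 18*w + 6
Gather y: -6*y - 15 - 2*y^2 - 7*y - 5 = -2*y^2 - 13*y - 20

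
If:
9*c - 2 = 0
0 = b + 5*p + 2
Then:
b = -5*p - 2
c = 2/9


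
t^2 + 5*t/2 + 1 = (t + 1/2)*(t + 2)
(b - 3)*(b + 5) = b^2 + 2*b - 15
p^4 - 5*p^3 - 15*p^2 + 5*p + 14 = (p - 7)*(p - 1)*(p + 1)*(p + 2)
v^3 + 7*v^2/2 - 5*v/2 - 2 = (v - 1)*(v + 1/2)*(v + 4)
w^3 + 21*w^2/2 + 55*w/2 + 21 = (w + 3/2)*(w + 2)*(w + 7)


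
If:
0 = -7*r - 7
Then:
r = -1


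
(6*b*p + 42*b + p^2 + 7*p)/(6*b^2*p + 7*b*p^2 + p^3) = (p + 7)/(p*(b + p))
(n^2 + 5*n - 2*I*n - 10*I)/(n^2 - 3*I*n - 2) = (n + 5)/(n - I)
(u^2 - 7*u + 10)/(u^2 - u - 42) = (-u^2 + 7*u - 10)/(-u^2 + u + 42)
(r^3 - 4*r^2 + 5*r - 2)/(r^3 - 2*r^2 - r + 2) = (r - 1)/(r + 1)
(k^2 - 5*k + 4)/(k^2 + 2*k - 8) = (k^2 - 5*k + 4)/(k^2 + 2*k - 8)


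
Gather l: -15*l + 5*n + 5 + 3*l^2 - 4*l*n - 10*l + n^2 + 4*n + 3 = 3*l^2 + l*(-4*n - 25) + n^2 + 9*n + 8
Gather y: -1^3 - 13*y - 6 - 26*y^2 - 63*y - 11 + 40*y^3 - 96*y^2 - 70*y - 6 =40*y^3 - 122*y^2 - 146*y - 24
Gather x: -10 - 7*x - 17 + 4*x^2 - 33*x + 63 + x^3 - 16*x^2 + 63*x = x^3 - 12*x^2 + 23*x + 36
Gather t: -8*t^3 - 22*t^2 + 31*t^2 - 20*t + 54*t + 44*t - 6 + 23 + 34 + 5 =-8*t^3 + 9*t^2 + 78*t + 56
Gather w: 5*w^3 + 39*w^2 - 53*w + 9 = 5*w^3 + 39*w^2 - 53*w + 9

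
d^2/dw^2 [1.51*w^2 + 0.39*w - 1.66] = 3.02000000000000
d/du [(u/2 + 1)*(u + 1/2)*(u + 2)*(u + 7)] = 2*u^3 + 69*u^2/4 + 75*u/2 + 22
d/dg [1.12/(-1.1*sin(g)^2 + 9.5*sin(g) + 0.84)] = (2.464*sin(g) - 10.64)*cos(g)/(-1.1*sin(g)^2 + 9.5*sin(g) + 0.84)^2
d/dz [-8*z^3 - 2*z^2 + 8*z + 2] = -24*z^2 - 4*z + 8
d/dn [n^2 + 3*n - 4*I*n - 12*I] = 2*n + 3 - 4*I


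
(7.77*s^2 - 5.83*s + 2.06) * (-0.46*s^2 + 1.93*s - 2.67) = -3.5742*s^4 + 17.6779*s^3 - 32.9454*s^2 + 19.5419*s - 5.5002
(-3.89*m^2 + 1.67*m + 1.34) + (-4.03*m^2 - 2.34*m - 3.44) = -7.92*m^2 - 0.67*m - 2.1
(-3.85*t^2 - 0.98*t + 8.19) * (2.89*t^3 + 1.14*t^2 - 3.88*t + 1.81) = -11.1265*t^5 - 7.2212*t^4 + 37.4899*t^3 + 6.1705*t^2 - 33.551*t + 14.8239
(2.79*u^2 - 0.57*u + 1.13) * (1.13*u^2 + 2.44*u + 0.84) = 3.1527*u^4 + 6.1635*u^3 + 2.2297*u^2 + 2.2784*u + 0.9492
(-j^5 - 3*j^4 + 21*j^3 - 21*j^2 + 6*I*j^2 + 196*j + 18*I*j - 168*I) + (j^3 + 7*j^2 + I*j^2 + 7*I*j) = -j^5 - 3*j^4 + 22*j^3 - 14*j^2 + 7*I*j^2 + 196*j + 25*I*j - 168*I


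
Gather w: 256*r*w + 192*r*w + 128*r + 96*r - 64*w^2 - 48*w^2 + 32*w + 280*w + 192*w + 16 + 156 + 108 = 224*r - 112*w^2 + w*(448*r + 504) + 280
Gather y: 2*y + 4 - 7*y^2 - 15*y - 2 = -7*y^2 - 13*y + 2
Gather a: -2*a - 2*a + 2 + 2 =4 - 4*a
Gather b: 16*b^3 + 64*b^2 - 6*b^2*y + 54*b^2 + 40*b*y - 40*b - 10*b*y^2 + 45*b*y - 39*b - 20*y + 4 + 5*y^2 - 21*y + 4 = 16*b^3 + b^2*(118 - 6*y) + b*(-10*y^2 + 85*y - 79) + 5*y^2 - 41*y + 8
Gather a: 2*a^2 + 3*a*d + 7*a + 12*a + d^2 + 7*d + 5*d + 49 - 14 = 2*a^2 + a*(3*d + 19) + d^2 + 12*d + 35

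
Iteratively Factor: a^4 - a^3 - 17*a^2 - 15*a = (a - 5)*(a^3 + 4*a^2 + 3*a) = (a - 5)*(a + 1)*(a^2 + 3*a) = (a - 5)*(a + 1)*(a + 3)*(a)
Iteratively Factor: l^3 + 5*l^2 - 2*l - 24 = (l + 4)*(l^2 + l - 6) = (l - 2)*(l + 4)*(l + 3)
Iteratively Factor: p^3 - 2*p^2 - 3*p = (p + 1)*(p^2 - 3*p) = (p - 3)*(p + 1)*(p)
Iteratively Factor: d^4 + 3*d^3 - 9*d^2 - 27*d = (d + 3)*(d^3 - 9*d) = (d + 3)^2*(d^2 - 3*d) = (d - 3)*(d + 3)^2*(d)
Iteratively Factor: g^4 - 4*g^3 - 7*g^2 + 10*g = (g + 2)*(g^3 - 6*g^2 + 5*g) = g*(g + 2)*(g^2 - 6*g + 5) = g*(g - 5)*(g + 2)*(g - 1)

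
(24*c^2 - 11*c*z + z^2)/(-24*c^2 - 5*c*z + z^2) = (-3*c + z)/(3*c + z)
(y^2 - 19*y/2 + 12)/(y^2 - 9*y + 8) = (y - 3/2)/(y - 1)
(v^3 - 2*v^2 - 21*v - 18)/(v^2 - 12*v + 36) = (v^2 + 4*v + 3)/(v - 6)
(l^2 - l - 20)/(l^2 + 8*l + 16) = (l - 5)/(l + 4)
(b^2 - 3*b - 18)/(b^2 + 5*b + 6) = (b - 6)/(b + 2)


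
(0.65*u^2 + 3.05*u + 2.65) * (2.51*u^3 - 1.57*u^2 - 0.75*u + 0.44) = 1.6315*u^5 + 6.635*u^4 + 1.3755*u^3 - 6.162*u^2 - 0.6455*u + 1.166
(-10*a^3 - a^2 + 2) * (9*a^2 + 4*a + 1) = -90*a^5 - 49*a^4 - 14*a^3 + 17*a^2 + 8*a + 2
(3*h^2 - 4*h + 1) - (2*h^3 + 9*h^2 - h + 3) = -2*h^3 - 6*h^2 - 3*h - 2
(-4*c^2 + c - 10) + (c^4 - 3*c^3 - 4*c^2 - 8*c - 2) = c^4 - 3*c^3 - 8*c^2 - 7*c - 12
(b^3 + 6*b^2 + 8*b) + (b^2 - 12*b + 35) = b^3 + 7*b^2 - 4*b + 35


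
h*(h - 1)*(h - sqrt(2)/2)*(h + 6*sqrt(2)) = h^4 - h^3 + 11*sqrt(2)*h^3/2 - 11*sqrt(2)*h^2/2 - 6*h^2 + 6*h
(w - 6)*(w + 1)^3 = w^4 - 3*w^3 - 15*w^2 - 17*w - 6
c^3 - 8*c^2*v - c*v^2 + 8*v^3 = (c - 8*v)*(c - v)*(c + v)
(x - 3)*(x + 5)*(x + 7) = x^3 + 9*x^2 - x - 105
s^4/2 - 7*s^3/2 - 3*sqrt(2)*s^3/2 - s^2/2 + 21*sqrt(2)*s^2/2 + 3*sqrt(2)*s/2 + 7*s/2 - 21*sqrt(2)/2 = (s/2 + 1/2)*(s - 7)*(s - 1)*(s - 3*sqrt(2))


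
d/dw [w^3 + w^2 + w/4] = 3*w^2 + 2*w + 1/4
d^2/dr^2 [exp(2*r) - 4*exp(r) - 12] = 4*(exp(r) - 1)*exp(r)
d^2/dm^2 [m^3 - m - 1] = 6*m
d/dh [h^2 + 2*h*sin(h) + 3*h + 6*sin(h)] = 2*h*cos(h) + 2*h + 2*sin(h) + 6*cos(h) + 3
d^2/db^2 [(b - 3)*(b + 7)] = 2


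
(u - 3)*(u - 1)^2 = u^3 - 5*u^2 + 7*u - 3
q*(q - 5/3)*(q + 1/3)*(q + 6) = q^4 + 14*q^3/3 - 77*q^2/9 - 10*q/3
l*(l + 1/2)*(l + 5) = l^3 + 11*l^2/2 + 5*l/2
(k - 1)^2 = k^2 - 2*k + 1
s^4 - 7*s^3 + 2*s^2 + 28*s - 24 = (s - 6)*(s - 2)*(s - 1)*(s + 2)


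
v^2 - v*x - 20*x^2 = (v - 5*x)*(v + 4*x)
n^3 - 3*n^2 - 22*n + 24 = (n - 6)*(n - 1)*(n + 4)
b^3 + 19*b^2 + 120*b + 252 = (b + 6)^2*(b + 7)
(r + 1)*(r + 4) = r^2 + 5*r + 4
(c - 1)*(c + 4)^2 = c^3 + 7*c^2 + 8*c - 16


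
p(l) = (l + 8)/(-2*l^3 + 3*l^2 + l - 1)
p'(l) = (l + 8)*(6*l^2 - 6*l - 1)/(-2*l^3 + 3*l^2 + l - 1)^2 + 1/(-2*l^3 + 3*l^2 + l - 1)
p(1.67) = -34.76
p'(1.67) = 710.12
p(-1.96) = 0.26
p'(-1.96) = 0.41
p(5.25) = -0.07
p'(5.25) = 0.04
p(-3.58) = 0.04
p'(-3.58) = 0.04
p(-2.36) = 0.14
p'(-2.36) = 0.19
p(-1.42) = 0.70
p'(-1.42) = 1.58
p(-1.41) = 0.72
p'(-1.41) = 1.63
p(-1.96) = 0.26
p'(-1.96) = 0.41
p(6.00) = -0.04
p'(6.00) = 0.02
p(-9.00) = 0.00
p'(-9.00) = 0.00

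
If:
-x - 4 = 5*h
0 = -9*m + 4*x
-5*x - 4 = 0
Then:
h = -16/25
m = -16/45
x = -4/5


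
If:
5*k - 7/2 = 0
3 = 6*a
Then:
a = 1/2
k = 7/10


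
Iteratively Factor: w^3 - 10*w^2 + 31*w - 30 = (w - 3)*(w^2 - 7*w + 10) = (w - 3)*(w - 2)*(w - 5)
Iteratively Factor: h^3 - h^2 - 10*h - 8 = (h - 4)*(h^2 + 3*h + 2) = (h - 4)*(h + 2)*(h + 1)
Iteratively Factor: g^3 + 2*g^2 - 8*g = (g - 2)*(g^2 + 4*g) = (g - 2)*(g + 4)*(g)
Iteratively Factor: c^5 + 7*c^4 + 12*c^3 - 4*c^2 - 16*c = (c + 2)*(c^4 + 5*c^3 + 2*c^2 - 8*c) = (c - 1)*(c + 2)*(c^3 + 6*c^2 + 8*c) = (c - 1)*(c + 2)*(c + 4)*(c^2 + 2*c) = c*(c - 1)*(c + 2)*(c + 4)*(c + 2)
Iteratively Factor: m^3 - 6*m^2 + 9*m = (m)*(m^2 - 6*m + 9) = m*(m - 3)*(m - 3)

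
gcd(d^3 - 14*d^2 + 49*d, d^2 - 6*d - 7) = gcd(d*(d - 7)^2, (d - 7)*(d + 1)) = d - 7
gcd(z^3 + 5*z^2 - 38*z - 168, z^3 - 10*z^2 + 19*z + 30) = z - 6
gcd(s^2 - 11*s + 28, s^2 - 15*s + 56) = s - 7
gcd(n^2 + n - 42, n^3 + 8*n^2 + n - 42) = n + 7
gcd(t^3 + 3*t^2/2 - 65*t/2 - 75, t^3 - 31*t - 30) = t^2 - t - 30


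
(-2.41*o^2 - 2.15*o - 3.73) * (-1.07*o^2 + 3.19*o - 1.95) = 2.5787*o^4 - 5.3874*o^3 + 1.8321*o^2 - 7.7062*o + 7.2735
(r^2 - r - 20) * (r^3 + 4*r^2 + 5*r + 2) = r^5 + 3*r^4 - 19*r^3 - 83*r^2 - 102*r - 40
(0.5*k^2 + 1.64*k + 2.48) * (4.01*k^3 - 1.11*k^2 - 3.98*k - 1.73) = 2.005*k^5 + 6.0214*k^4 + 6.1344*k^3 - 10.145*k^2 - 12.7076*k - 4.2904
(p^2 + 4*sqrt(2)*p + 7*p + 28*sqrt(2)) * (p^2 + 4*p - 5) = p^4 + 4*sqrt(2)*p^3 + 11*p^3 + 23*p^2 + 44*sqrt(2)*p^2 - 35*p + 92*sqrt(2)*p - 140*sqrt(2)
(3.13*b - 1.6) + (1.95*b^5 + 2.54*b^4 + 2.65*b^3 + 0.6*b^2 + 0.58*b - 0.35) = 1.95*b^5 + 2.54*b^4 + 2.65*b^3 + 0.6*b^2 + 3.71*b - 1.95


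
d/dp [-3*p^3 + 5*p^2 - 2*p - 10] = -9*p^2 + 10*p - 2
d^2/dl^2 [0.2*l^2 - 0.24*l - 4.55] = 0.400000000000000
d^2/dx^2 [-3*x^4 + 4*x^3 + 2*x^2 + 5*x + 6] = -36*x^2 + 24*x + 4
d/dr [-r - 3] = -1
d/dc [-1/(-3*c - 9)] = -1/(3*(c + 3)^2)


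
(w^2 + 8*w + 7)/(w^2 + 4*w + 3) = (w + 7)/(w + 3)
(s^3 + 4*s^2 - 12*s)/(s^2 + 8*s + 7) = s*(s^2 + 4*s - 12)/(s^2 + 8*s + 7)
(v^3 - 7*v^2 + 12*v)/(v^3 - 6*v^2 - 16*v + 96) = v*(v - 3)/(v^2 - 2*v - 24)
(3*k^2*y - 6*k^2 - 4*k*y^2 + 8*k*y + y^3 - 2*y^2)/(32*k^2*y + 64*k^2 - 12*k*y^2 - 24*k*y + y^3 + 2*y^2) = (3*k^2*y - 6*k^2 - 4*k*y^2 + 8*k*y + y^3 - 2*y^2)/(32*k^2*y + 64*k^2 - 12*k*y^2 - 24*k*y + y^3 + 2*y^2)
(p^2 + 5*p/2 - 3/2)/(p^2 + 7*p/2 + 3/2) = (2*p - 1)/(2*p + 1)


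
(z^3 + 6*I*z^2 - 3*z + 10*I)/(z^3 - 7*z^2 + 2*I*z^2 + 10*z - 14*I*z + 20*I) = (z^2 + 4*I*z + 5)/(z^2 - 7*z + 10)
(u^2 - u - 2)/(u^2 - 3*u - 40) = (-u^2 + u + 2)/(-u^2 + 3*u + 40)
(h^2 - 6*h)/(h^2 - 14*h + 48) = h/(h - 8)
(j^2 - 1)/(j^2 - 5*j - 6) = (j - 1)/(j - 6)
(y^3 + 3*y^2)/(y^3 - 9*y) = y/(y - 3)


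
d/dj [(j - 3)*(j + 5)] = 2*j + 2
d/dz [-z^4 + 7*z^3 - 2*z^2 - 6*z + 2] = -4*z^3 + 21*z^2 - 4*z - 6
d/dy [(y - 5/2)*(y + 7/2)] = 2*y + 1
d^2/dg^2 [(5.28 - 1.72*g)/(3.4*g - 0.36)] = 117.86304/(3.4*g - 0.36)^3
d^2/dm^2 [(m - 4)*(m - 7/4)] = 2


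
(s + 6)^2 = s^2 + 12*s + 36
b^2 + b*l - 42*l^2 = (b - 6*l)*(b + 7*l)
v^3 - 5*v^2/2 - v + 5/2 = (v - 5/2)*(v - 1)*(v + 1)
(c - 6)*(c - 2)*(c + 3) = c^3 - 5*c^2 - 12*c + 36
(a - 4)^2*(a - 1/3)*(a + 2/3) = a^4 - 23*a^3/3 + 118*a^2/9 + 64*a/9 - 32/9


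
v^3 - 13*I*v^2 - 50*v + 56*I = (v - 7*I)*(v - 4*I)*(v - 2*I)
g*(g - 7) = g^2 - 7*g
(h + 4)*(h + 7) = h^2 + 11*h + 28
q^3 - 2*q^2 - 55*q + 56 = (q - 8)*(q - 1)*(q + 7)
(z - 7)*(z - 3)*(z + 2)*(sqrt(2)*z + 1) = sqrt(2)*z^4 - 8*sqrt(2)*z^3 + z^3 - 8*z^2 + sqrt(2)*z^2 + z + 42*sqrt(2)*z + 42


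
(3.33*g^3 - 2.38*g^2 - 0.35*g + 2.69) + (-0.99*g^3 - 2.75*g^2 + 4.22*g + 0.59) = 2.34*g^3 - 5.13*g^2 + 3.87*g + 3.28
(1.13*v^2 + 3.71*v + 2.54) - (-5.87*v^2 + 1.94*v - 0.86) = 7.0*v^2 + 1.77*v + 3.4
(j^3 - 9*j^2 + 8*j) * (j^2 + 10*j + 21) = j^5 + j^4 - 61*j^3 - 109*j^2 + 168*j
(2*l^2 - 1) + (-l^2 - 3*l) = l^2 - 3*l - 1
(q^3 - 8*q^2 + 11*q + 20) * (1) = q^3 - 8*q^2 + 11*q + 20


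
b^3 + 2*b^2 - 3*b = b*(b - 1)*(b + 3)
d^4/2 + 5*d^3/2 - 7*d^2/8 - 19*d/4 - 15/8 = (d/2 + 1/4)*(d - 3/2)*(d + 1)*(d + 5)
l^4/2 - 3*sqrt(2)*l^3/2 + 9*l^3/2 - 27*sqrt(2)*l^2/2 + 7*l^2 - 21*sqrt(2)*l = l*(l/2 + 1)*(l + 7)*(l - 3*sqrt(2))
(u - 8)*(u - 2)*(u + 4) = u^3 - 6*u^2 - 24*u + 64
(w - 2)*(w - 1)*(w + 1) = w^3 - 2*w^2 - w + 2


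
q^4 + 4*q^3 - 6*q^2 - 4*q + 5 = (q - 1)^2*(q + 1)*(q + 5)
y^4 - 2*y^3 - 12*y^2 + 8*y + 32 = (y - 4)*(y - 2)*(y + 2)^2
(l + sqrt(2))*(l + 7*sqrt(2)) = l^2 + 8*sqrt(2)*l + 14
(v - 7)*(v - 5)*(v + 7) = v^3 - 5*v^2 - 49*v + 245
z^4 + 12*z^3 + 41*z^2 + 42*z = z*(z + 2)*(z + 3)*(z + 7)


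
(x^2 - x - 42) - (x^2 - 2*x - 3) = x - 39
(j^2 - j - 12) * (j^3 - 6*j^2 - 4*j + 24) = j^5 - 7*j^4 - 10*j^3 + 100*j^2 + 24*j - 288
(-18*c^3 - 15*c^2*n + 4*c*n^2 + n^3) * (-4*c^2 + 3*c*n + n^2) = 72*c^5 + 6*c^4*n - 79*c^3*n^2 - 7*c^2*n^3 + 7*c*n^4 + n^5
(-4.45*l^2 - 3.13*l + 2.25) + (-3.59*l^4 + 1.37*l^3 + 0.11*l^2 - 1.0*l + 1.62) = -3.59*l^4 + 1.37*l^3 - 4.34*l^2 - 4.13*l + 3.87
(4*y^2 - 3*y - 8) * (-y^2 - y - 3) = -4*y^4 - y^3 - y^2 + 17*y + 24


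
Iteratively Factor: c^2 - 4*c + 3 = (c - 1)*(c - 3)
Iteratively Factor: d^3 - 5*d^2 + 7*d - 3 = (d - 3)*(d^2 - 2*d + 1) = (d - 3)*(d - 1)*(d - 1)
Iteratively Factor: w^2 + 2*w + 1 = (w + 1)*(w + 1)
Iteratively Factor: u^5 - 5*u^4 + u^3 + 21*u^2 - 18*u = (u)*(u^4 - 5*u^3 + u^2 + 21*u - 18) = u*(u - 3)*(u^3 - 2*u^2 - 5*u + 6) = u*(u - 3)^2*(u^2 + u - 2) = u*(u - 3)^2*(u + 2)*(u - 1)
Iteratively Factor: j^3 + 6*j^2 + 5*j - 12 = (j + 3)*(j^2 + 3*j - 4) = (j - 1)*(j + 3)*(j + 4)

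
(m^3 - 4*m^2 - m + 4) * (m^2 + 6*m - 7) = m^5 + 2*m^4 - 32*m^3 + 26*m^2 + 31*m - 28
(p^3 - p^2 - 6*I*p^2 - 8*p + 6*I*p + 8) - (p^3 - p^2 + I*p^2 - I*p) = -7*I*p^2 - 8*p + 7*I*p + 8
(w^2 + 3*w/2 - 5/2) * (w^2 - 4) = w^4 + 3*w^3/2 - 13*w^2/2 - 6*w + 10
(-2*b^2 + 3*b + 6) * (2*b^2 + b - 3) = -4*b^4 + 4*b^3 + 21*b^2 - 3*b - 18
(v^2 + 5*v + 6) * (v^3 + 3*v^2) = v^5 + 8*v^4 + 21*v^3 + 18*v^2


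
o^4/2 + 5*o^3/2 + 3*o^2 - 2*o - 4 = (o/2 + 1)*(o - 1)*(o + 2)^2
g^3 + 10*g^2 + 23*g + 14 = (g + 1)*(g + 2)*(g + 7)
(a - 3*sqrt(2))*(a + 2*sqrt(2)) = a^2 - sqrt(2)*a - 12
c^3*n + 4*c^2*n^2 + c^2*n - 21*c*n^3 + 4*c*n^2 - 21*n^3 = (c - 3*n)*(c + 7*n)*(c*n + n)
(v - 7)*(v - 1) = v^2 - 8*v + 7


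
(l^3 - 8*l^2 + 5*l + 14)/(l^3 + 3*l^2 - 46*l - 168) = (l^2 - l - 2)/(l^2 + 10*l + 24)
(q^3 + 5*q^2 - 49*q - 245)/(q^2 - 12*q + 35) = (q^2 + 12*q + 35)/(q - 5)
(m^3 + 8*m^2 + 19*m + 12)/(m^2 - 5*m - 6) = (m^2 + 7*m + 12)/(m - 6)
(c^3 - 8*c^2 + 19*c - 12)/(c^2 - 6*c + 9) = (c^2 - 5*c + 4)/(c - 3)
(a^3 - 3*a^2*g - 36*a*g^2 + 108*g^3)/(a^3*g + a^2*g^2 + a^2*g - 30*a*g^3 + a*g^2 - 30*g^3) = (a^2 - 9*a*g + 18*g^2)/(g*(a^2 - 5*a*g + a - 5*g))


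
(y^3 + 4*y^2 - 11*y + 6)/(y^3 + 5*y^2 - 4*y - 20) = (y^3 + 4*y^2 - 11*y + 6)/(y^3 + 5*y^2 - 4*y - 20)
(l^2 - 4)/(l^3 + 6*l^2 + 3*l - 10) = (l - 2)/(l^2 + 4*l - 5)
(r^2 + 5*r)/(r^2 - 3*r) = (r + 5)/(r - 3)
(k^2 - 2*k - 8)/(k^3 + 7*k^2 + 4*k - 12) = (k - 4)/(k^2 + 5*k - 6)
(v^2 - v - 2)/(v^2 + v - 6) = (v + 1)/(v + 3)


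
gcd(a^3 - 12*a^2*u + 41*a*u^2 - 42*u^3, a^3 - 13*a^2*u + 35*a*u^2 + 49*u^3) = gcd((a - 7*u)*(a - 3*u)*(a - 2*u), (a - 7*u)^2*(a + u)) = -a + 7*u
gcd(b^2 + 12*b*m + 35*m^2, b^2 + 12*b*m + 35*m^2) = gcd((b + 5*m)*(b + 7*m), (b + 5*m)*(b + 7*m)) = b^2 + 12*b*m + 35*m^2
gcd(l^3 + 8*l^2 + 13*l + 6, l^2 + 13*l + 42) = l + 6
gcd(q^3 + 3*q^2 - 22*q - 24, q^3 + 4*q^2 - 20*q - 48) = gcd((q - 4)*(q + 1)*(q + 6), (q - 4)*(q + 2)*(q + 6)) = q^2 + 2*q - 24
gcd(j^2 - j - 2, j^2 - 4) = j - 2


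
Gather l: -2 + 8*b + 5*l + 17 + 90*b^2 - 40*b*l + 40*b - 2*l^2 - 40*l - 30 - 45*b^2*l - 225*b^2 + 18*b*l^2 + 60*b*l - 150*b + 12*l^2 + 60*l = -135*b^2 - 102*b + l^2*(18*b + 10) + l*(-45*b^2 + 20*b + 25) - 15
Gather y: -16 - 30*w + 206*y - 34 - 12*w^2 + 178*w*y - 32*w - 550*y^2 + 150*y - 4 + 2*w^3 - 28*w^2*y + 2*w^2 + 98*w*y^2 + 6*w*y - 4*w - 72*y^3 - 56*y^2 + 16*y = 2*w^3 - 10*w^2 - 66*w - 72*y^3 + y^2*(98*w - 606) + y*(-28*w^2 + 184*w + 372) - 54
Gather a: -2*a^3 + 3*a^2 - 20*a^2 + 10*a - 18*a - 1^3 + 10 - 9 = -2*a^3 - 17*a^2 - 8*a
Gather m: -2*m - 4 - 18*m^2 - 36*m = -18*m^2 - 38*m - 4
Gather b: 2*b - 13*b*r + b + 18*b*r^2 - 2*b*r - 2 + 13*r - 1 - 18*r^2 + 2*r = b*(18*r^2 - 15*r + 3) - 18*r^2 + 15*r - 3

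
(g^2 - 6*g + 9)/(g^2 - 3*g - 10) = (-g^2 + 6*g - 9)/(-g^2 + 3*g + 10)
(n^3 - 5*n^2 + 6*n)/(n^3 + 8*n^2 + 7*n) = (n^2 - 5*n + 6)/(n^2 + 8*n + 7)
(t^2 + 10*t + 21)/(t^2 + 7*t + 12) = (t + 7)/(t + 4)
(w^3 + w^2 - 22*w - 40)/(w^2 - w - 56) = (-w^3 - w^2 + 22*w + 40)/(-w^2 + w + 56)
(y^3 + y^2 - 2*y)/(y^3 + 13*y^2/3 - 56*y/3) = 3*(y^2 + y - 2)/(3*y^2 + 13*y - 56)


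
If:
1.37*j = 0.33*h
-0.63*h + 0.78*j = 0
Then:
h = 0.00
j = 0.00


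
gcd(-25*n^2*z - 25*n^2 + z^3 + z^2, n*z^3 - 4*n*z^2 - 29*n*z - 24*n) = z + 1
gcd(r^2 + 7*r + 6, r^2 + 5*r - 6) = r + 6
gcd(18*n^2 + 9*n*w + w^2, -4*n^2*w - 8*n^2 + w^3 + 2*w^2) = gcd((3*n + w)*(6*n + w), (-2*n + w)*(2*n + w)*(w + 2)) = 1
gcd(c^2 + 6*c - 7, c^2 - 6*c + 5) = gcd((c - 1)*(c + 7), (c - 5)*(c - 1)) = c - 1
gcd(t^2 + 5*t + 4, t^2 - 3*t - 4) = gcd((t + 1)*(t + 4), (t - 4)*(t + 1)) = t + 1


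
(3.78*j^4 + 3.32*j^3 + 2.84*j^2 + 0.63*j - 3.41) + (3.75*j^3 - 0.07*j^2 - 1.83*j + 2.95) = 3.78*j^4 + 7.07*j^3 + 2.77*j^2 - 1.2*j - 0.46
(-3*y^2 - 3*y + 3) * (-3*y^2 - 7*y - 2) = 9*y^4 + 30*y^3 + 18*y^2 - 15*y - 6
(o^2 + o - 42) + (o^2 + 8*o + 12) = 2*o^2 + 9*o - 30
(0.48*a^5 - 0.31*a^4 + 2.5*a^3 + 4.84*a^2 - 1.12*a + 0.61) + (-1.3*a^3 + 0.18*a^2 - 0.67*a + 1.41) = 0.48*a^5 - 0.31*a^4 + 1.2*a^3 + 5.02*a^2 - 1.79*a + 2.02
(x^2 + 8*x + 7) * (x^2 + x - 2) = x^4 + 9*x^3 + 13*x^2 - 9*x - 14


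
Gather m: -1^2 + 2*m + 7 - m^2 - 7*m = -m^2 - 5*m + 6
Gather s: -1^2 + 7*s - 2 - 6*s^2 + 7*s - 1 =-6*s^2 + 14*s - 4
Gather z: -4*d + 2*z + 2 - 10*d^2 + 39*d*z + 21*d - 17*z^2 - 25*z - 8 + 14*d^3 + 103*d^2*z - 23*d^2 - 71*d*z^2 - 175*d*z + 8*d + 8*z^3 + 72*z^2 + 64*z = 14*d^3 - 33*d^2 + 25*d + 8*z^3 + z^2*(55 - 71*d) + z*(103*d^2 - 136*d + 41) - 6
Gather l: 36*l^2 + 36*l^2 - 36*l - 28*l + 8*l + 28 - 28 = 72*l^2 - 56*l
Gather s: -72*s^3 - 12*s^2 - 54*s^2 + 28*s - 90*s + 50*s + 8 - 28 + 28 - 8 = -72*s^3 - 66*s^2 - 12*s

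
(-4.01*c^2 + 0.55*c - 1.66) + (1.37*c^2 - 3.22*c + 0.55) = -2.64*c^2 - 2.67*c - 1.11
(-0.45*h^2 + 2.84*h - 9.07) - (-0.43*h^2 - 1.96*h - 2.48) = -0.02*h^2 + 4.8*h - 6.59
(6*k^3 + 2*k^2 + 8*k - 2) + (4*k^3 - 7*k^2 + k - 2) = 10*k^3 - 5*k^2 + 9*k - 4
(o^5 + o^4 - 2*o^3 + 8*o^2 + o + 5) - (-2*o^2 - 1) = o^5 + o^4 - 2*o^3 + 10*o^2 + o + 6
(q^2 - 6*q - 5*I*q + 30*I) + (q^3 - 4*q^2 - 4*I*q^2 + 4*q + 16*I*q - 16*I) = q^3 - 3*q^2 - 4*I*q^2 - 2*q + 11*I*q + 14*I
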